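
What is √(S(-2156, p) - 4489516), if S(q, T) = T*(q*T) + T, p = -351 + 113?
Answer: I*√126614218 ≈ 11252.0*I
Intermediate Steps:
p = -238
S(q, T) = T + q*T² (S(q, T) = T*(T*q) + T = q*T² + T = T + q*T²)
√(S(-2156, p) - 4489516) = √(-238*(1 - 238*(-2156)) - 4489516) = √(-238*(1 + 513128) - 4489516) = √(-238*513129 - 4489516) = √(-122124702 - 4489516) = √(-126614218) = I*√126614218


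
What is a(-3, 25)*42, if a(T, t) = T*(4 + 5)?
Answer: -1134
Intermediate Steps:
a(T, t) = 9*T (a(T, t) = T*9 = 9*T)
a(-3, 25)*42 = (9*(-3))*42 = -27*42 = -1134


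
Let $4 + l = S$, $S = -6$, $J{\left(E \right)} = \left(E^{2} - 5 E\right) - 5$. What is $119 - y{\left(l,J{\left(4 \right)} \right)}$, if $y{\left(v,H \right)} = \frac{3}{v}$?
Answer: $\frac{1193}{10} \approx 119.3$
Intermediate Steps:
$J{\left(E \right)} = -5 + E^{2} - 5 E$
$l = -10$ ($l = -4 - 6 = -10$)
$119 - y{\left(l,J{\left(4 \right)} \right)} = 119 - \frac{3}{-10} = 119 - 3 \left(- \frac{1}{10}\right) = 119 - - \frac{3}{10} = 119 + \frac{3}{10} = \frac{1193}{10}$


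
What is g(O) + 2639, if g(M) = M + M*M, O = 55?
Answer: 5719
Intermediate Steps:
g(M) = M + M²
g(O) + 2639 = 55*(1 + 55) + 2639 = 55*56 + 2639 = 3080 + 2639 = 5719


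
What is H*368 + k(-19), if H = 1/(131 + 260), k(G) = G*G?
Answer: 6153/17 ≈ 361.94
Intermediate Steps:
k(G) = G²
H = 1/391 ≈ 0.0025575
H*368 + k(-19) = (1/391)*368 + (-19)² = 16/17 + 361 = 6153/17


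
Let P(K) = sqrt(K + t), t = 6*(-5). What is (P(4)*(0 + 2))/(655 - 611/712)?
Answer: 1424*I*sqrt(26)/465749 ≈ 0.01559*I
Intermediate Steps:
t = -30
P(K) = sqrt(-30 + K) (P(K) = sqrt(K - 30) = sqrt(-30 + K))
(P(4)*(0 + 2))/(655 - 611/712) = (sqrt(-30 + 4)*(0 + 2))/(655 - 611/712) = (sqrt(-26)*2)/(655 - 611*1/712) = ((I*sqrt(26))*2)/(655 - 611/712) = (2*I*sqrt(26))/(465749/712) = 712*(2*I*sqrt(26))/465749 = 1424*I*sqrt(26)/465749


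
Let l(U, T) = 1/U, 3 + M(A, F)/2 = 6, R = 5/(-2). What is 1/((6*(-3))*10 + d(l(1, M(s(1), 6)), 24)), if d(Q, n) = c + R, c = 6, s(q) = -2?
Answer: -2/353 ≈ -0.0056657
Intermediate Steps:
R = -5/2 (R = 5*(-½) = -5/2 ≈ -2.5000)
M(A, F) = 6 (M(A, F) = -6 + 2*6 = -6 + 12 = 6)
d(Q, n) = 7/2 (d(Q, n) = 6 - 5/2 = 7/2)
1/((6*(-3))*10 + d(l(1, M(s(1), 6)), 24)) = 1/((6*(-3))*10 + 7/2) = 1/(-18*10 + 7/2) = 1/(-180 + 7/2) = 1/(-353/2) = -2/353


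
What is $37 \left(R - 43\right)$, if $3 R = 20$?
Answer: $- \frac{4033}{3} \approx -1344.3$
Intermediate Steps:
$R = \frac{20}{3}$ ($R = \frac{1}{3} \cdot 20 = \frac{20}{3} \approx 6.6667$)
$37 \left(R - 43\right) = 37 \left(\frac{20}{3} - 43\right) = 37 \left(- \frac{109}{3}\right) = - \frac{4033}{3}$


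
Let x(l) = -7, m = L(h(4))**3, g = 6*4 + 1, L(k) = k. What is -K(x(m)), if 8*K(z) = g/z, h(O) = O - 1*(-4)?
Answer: 25/56 ≈ 0.44643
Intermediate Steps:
h(O) = 4 + O (h(O) = O + 4 = 4 + O)
g = 25 (g = 24 + 1 = 25)
m = 512 (m = (4 + 4)**3 = 8**3 = 512)
K(z) = 25/(8*z) (K(z) = (25/z)/8 = 25/(8*z))
-K(x(m)) = -25/(8*(-7)) = -25*(-1)/(8*7) = -1*(-25/56) = 25/56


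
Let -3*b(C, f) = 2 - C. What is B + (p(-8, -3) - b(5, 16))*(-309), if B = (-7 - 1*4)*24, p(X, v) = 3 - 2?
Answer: -264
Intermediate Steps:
b(C, f) = -2/3 + C/3 (b(C, f) = -(2 - C)/3 = -2/3 + C/3)
p(X, v) = 1
B = -264 (B = (-7 - 4)*24 = -11*24 = -264)
B + (p(-8, -3) - b(5, 16))*(-309) = -264 + (1 - (-2/3 + (1/3)*5))*(-309) = -264 + (1 - (-2/3 + 5/3))*(-309) = -264 + (1 - 1*1)*(-309) = -264 + (1 - 1)*(-309) = -264 + 0*(-309) = -264 + 0 = -264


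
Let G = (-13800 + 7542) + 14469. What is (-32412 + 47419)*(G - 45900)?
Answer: -565598823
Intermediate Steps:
G = 8211 (G = -6258 + 14469 = 8211)
(-32412 + 47419)*(G - 45900) = (-32412 + 47419)*(8211 - 45900) = 15007*(-37689) = -565598823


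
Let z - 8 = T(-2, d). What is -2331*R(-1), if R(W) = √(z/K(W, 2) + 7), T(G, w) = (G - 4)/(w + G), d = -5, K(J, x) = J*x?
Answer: -999*√14 ≈ -3737.9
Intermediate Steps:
T(G, w) = (-4 + G)/(G + w)
z = 62/7 (z = 8 + (-4 - 2)/(-2 - 5) = 8 - 6/(-7) = 8 - ⅐*(-6) = 8 + 6/7 = 62/7 ≈ 8.8571)
R(W) = √(7 + 31/(7*W)) (R(W) = √(62/(7*((W*2))) + 7) = √(62/(7*((2*W))) + 7) = √(62*(1/(2*W))/7 + 7) = √(31/(7*W) + 7) = √(7 + 31/(7*W)))
-2331*R(-1) = -333*√(343 + 217/(-1)) = -333*√(343 + 217*(-1)) = -333*√(343 - 217) = -333*√126 = -333*3*√14 = -999*√14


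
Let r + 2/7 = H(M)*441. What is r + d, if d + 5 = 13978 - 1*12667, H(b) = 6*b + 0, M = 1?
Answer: 27662/7 ≈ 3951.7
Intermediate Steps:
H(b) = 6*b
d = 1306 (d = -5 + (13978 - 1*12667) = -5 + (13978 - 12667) = -5 + 1311 = 1306)
r = 18520/7 (r = -2/7 + (6*1)*441 = -2/7 + 6*441 = -2/7 + 2646 = 18520/7 ≈ 2645.7)
r + d = 18520/7 + 1306 = 27662/7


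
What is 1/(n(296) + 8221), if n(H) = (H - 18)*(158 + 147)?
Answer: 1/93011 ≈ 1.0751e-5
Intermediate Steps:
n(H) = -5490 + 305*H (n(H) = (-18 + H)*305 = -5490 + 305*H)
1/(n(296) + 8221) = 1/((-5490 + 305*296) + 8221) = 1/((-5490 + 90280) + 8221) = 1/(84790 + 8221) = 1/93011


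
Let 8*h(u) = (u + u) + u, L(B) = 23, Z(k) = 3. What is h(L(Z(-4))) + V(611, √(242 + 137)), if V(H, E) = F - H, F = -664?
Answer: -10131/8 ≈ -1266.4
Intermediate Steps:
h(u) = 3*u/8 (h(u) = ((u + u) + u)/8 = (2*u + u)/8 = (3*u)/8 = 3*u/8)
V(H, E) = -664 - H
h(L(Z(-4))) + V(611, √(242 + 137)) = (3/8)*23 + (-664 - 1*611) = 69/8 + (-664 - 611) = 69/8 - 1275 = -10131/8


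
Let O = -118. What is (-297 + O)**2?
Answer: 172225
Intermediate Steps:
(-297 + O)**2 = (-297 - 118)**2 = (-415)**2 = 172225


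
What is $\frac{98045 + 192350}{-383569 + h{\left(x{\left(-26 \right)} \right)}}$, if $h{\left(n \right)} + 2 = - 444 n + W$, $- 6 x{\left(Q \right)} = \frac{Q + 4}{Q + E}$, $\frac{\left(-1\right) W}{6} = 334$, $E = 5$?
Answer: $- \frac{6098295}{8095447} \approx -0.7533$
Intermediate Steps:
$W = -2004$ ($W = \left(-6\right) 334 = -2004$)
$x{\left(Q \right)} = - \frac{4 + Q}{6 \left(5 + Q\right)}$ ($x{\left(Q \right)} = - \frac{\left(Q + 4\right) \frac{1}{Q + 5}}{6} = - \frac{\left(4 + Q\right) \frac{1}{5 + Q}}{6} = - \frac{\frac{1}{5 + Q} \left(4 + Q\right)}{6} = - \frac{4 + Q}{6 \left(5 + Q\right)}$)
$h{\left(n \right)} = -2006 - 444 n$ ($h{\left(n \right)} = -2 - \left(2004 + 444 n\right) = -2006 - 444 n$)
$\frac{98045 + 192350}{-383569 + h{\left(x{\left(-26 \right)} \right)}} = \frac{98045 + 192350}{-383569 - \left(2006 + 444 \frac{-4 - -26}{6 \left(5 - 26\right)}\right)} = \frac{290395}{-383569 - \left(2006 + 444 \frac{-4 + 26}{6 \left(-21\right)}\right)} = \frac{290395}{-383569 - \left(2006 + 444 \cdot \frac{1}{6} \left(- \frac{1}{21}\right) 22\right)} = \frac{290395}{-383569 - \frac{40498}{21}} = \frac{290395}{- \frac{8095447}{21}} = 290395 \left(- \frac{21}{8095447}\right) = - \frac{6098295}{8095447}$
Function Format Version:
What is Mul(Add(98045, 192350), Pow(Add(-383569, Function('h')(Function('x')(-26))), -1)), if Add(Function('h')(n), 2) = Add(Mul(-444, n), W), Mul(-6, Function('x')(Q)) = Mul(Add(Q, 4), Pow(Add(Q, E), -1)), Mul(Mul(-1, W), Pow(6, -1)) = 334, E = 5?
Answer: Rational(-6098295, 8095447) ≈ -0.75330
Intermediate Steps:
W = -2004 (W = Mul(-6, 334) = -2004)
Function('x')(Q) = Mul(Rational(-1, 6), Pow(Add(5, Q), -1), Add(4, Q)) (Function('x')(Q) = Mul(Rational(-1, 6), Mul(Add(Q, 4), Pow(Add(Q, 5), -1))) = Mul(Rational(-1, 6), Mul(Add(4, Q), Pow(Add(5, Q), -1))) = Mul(Rational(-1, 6), Mul(Pow(Add(5, Q), -1), Add(4, Q))) = Mul(Rational(-1, 6), Pow(Add(5, Q), -1), Add(4, Q)))
Function('h')(n) = Add(-2006, Mul(-444, n)) (Function('h')(n) = Add(-2, Add(Mul(-444, n), -2004)) = Add(-2, Add(-2004, Mul(-444, n))) = Add(-2006, Mul(-444, n)))
Mul(Add(98045, 192350), Pow(Add(-383569, Function('h')(Function('x')(-26))), -1)) = Mul(Add(98045, 192350), Pow(Add(-383569, Add(-2006, Mul(-444, Mul(Rational(1, 6), Pow(Add(5, -26), -1), Add(-4, Mul(-1, -26)))))), -1)) = Mul(290395, Pow(Add(-383569, Add(-2006, Mul(-444, Mul(Rational(1, 6), Pow(-21, -1), Add(-4, 26))))), -1)) = Mul(290395, Pow(Add(-383569, Add(-2006, Mul(-444, Mul(Rational(1, 6), Rational(-1, 21), 22)))), -1)) = Mul(290395, Pow(Add(-383569, Add(-2006, Mul(-444, Rational(-11, 63)))), -1)) = Mul(290395, Pow(Add(-383569, Add(-2006, Rational(1628, 21))), -1)) = Mul(290395, Pow(Add(-383569, Rational(-40498, 21)), -1)) = Mul(290395, Pow(Rational(-8095447, 21), -1)) = Mul(290395, Rational(-21, 8095447)) = Rational(-6098295, 8095447)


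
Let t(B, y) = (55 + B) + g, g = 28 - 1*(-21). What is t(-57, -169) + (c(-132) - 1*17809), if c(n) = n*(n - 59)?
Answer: 7450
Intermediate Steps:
g = 49 (g = 28 + 21 = 49)
c(n) = n*(-59 + n)
t(B, y) = 104 + B (t(B, y) = (55 + B) + 49 = 104 + B)
t(-57, -169) + (c(-132) - 1*17809) = (104 - 57) + (-132*(-59 - 132) - 1*17809) = 47 + (-132*(-191) - 17809) = 47 + (25212 - 17809) = 47 + 7403 = 7450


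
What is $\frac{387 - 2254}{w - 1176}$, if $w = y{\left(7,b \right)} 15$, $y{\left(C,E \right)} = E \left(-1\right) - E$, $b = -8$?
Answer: $\frac{1867}{936} \approx 1.9947$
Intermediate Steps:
$y{\left(C,E \right)} = - 2 E$ ($y{\left(C,E \right)} = - E - E = - 2 E$)
$w = 240$ ($w = \left(-2\right) \left(-8\right) 15 = 16 \cdot 15 = 240$)
$\frac{387 - 2254}{w - 1176} = \frac{387 - 2254}{240 - 1176} = - \frac{1867}{-936} = \left(-1867\right) \left(- \frac{1}{936}\right) = \frac{1867}{936}$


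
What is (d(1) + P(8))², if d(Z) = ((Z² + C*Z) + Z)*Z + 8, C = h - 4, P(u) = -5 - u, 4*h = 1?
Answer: 729/16 ≈ 45.563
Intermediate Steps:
h = ¼ (h = (¼)*1 = ¼ ≈ 0.25000)
C = -15/4 (C = ¼ - 4 = -15/4 ≈ -3.7500)
d(Z) = 8 + Z*(Z² - 11*Z/4) (d(Z) = ((Z² - 15*Z/4) + Z)*Z + 8 = (Z² - 11*Z/4)*Z + 8 = Z*(Z² - 11*Z/4) + 8 = 8 + Z*(Z² - 11*Z/4))
(d(1) + P(8))² = ((8 + 1³ - 11/4*1²) + (-5 - 1*8))² = ((8 + 1 - 11/4*1) + (-5 - 8))² = ((8 + 1 - 11/4) - 13)² = (25/4 - 13)² = (-27/4)² = 729/16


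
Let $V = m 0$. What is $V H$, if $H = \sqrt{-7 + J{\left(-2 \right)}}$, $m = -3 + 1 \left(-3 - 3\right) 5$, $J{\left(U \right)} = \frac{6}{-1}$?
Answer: $0$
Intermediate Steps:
$J{\left(U \right)} = -6$ ($J{\left(U \right)} = 6 \left(-1\right) = -6$)
$m = -33$ ($m = -3 + 1 \left(\left(-6\right) 5\right) = -3 + 1 \left(-30\right) = -3 - 30 = -33$)
$H = i \sqrt{13}$ ($H = \sqrt{-7 - 6} = \sqrt{-13} = i \sqrt{13} \approx 3.6056 i$)
$V = 0$ ($V = \left(-33\right) 0 = 0$)
$V H = 0 i \sqrt{13} = 0$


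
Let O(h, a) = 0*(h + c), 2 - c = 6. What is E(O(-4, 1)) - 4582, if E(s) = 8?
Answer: -4574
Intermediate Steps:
c = -4 (c = 2 - 1*6 = 2 - 6 = -4)
O(h, a) = 0 (O(h, a) = 0*(h - 4) = 0*(-4 + h) = 0)
E(O(-4, 1)) - 4582 = 8 - 4582 = -4574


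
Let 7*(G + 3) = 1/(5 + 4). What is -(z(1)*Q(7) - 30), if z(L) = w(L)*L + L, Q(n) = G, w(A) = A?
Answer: 2266/63 ≈ 35.968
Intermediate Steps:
G = -188/63 (G = -3 + 1/(7*(5 + 4)) = -3 + (1/7)/9 = -3 + (1/7)*(1/9) = -3 + 1/63 = -188/63 ≈ -2.9841)
Q(n) = -188/63
z(L) = L + L**2 (z(L) = L*L + L = L**2 + L = L + L**2)
-(z(1)*Q(7) - 30) = -((1*(1 + 1))*(-188/63) - 30) = -((1*2)*(-188/63) - 30) = -(2*(-188/63) - 30) = -(-376/63 - 30) = -1*(-2266/63) = 2266/63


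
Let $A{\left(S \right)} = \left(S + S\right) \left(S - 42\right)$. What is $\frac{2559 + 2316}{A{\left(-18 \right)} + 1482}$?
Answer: $\frac{1625}{1214} \approx 1.3386$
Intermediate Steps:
$A{\left(S \right)} = 2 S \left(-42 + S\right)$
$\frac{2559 + 2316}{A{\left(-18 \right)} + 1482} = \frac{2559 + 2316}{2 \left(-18\right) \left(-42 - 18\right) + 1482} = \frac{4875}{2 \left(-18\right) \left(-60\right) + 1482} = \frac{4875}{2160 + 1482} = \frac{4875}{3642} = 4875 \cdot \frac{1}{3642} = \frac{1625}{1214}$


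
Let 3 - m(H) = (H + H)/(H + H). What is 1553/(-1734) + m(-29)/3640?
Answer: -1412363/1577940 ≈ -0.89507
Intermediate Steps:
m(H) = 2 (m(H) = 3 - (H + H)/(H + H) = 3 - 2*H/(2*H) = 3 - 2*H*1/(2*H) = 3 - 1*1 = 3 - 1 = 2)
1553/(-1734) + m(-29)/3640 = 1553/(-1734) + 2/3640 = 1553*(-1/1734) + 2*(1/3640) = -1553/1734 + 1/1820 = -1412363/1577940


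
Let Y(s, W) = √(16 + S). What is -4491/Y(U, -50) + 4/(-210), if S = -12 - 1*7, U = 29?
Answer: -2/105 + 1497*I*√3 ≈ -0.019048 + 2592.9*I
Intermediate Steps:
S = -19 (S = -12 - 7 = -19)
Y(s, W) = I*√3 (Y(s, W) = √(16 - 19) = √(-3) = I*√3)
-4491/Y(U, -50) + 4/(-210) = -4491*(-I*√3/3) + 4/(-210) = -(-1497)*I*√3 + 4*(-1/210) = 1497*I*√3 - 2/105 = -2/105 + 1497*I*√3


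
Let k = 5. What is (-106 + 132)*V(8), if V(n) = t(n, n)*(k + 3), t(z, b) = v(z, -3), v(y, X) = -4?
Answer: -832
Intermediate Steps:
t(z, b) = -4
V(n) = -32 (V(n) = -4*(5 + 3) = -4*8 = -32)
(-106 + 132)*V(8) = (-106 + 132)*(-32) = 26*(-32) = -832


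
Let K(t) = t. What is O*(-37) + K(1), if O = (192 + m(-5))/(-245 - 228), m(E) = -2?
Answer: 7503/473 ≈ 15.863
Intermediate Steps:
O = -190/473 (O = (192 - 2)/(-245 - 228) = 190/(-473) = 190*(-1/473) = -190/473 ≈ -0.40169)
O*(-37) + K(1) = -190/473*(-37) + 1 = 7030/473 + 1 = 7503/473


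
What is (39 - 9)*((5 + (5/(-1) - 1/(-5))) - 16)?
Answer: -474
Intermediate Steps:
(39 - 9)*((5 + (5/(-1) - 1/(-5))) - 16) = 30*((5 + (5*(-1) - 1*(-⅕))) - 16) = 30*((5 + (-5 + ⅕)) - 16) = 30*((5 - 24/5) - 16) = 30*(⅕ - 16) = 30*(-79/5) = -474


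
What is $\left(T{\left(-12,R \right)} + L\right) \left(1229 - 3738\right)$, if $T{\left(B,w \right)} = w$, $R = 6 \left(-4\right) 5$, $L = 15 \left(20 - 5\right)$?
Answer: $-263445$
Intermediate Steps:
$L = 225$ ($L = 15 \cdot 15 = 225$)
$R = -120$ ($R = \left(-24\right) 5 = -120$)
$\left(T{\left(-12,R \right)} + L\right) \left(1229 - 3738\right) = \left(-120 + 225\right) \left(1229 - 3738\right) = 105 \left(-2509\right) = -263445$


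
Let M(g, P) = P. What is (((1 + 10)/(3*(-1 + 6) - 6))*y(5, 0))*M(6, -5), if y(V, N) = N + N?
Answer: 0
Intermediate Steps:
y(V, N) = 2*N
(((1 + 10)/(3*(-1 + 6) - 6))*y(5, 0))*M(6, -5) = (((1 + 10)/(3*(-1 + 6) - 6))*(2*0))*(-5) = ((11/(3*5 - 6))*0)*(-5) = ((11/(15 - 6))*0)*(-5) = ((11/9)*0)*(-5) = 0*(-5) = 0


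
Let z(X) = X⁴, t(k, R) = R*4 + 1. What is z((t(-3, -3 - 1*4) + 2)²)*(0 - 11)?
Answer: -1678466796875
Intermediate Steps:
t(k, R) = 1 + 4*R (t(k, R) = 4*R + 1 = 1 + 4*R)
z((t(-3, -3 - 1*4) + 2)²)*(0 - 11) = (((1 + 4*(-3 - 1*4)) + 2)²)⁴*(0 - 11) = (((1 + 4*(-3 - 4)) + 2)²)⁴*(-11) = (((1 + 4*(-7)) + 2)²)⁴*(-11) = (((1 - 28) + 2)²)⁴*(-11) = ((-27 + 2)²)⁴*(-11) = ((-25)²)⁴*(-11) = 625⁴*(-11) = 152587890625*(-11) = -1678466796875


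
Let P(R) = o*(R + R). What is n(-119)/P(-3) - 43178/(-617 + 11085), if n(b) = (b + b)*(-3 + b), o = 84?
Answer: -1454065/23553 ≈ -61.736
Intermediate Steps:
n(b) = 2*b*(-3 + b) (n(b) = (2*b)*(-3 + b) = 2*b*(-3 + b))
P(R) = 168*R (P(R) = 84*(R + R) = 84*(2*R) = 168*R)
n(-119)/P(-3) - 43178/(-617 + 11085) = (2*(-119)*(-3 - 119))/((168*(-3))) - 43178/(-617 + 11085) = (2*(-119)*(-122))/(-504) - 43178/10468 = 29036*(-1/504) - 43178*1/10468 = -1037/18 - 21589/5234 = -1454065/23553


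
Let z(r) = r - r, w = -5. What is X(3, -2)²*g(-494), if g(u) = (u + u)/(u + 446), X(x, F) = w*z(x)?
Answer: 0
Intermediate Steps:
z(r) = 0
X(x, F) = 0 (X(x, F) = -5*0 = 0)
g(u) = 2*u/(446 + u) (g(u) = (2*u)/(446 + u) = 2*u/(446 + u))
X(3, -2)²*g(-494) = 0²*(2*(-494)/(446 - 494)) = 0*(2*(-494)/(-48)) = 0*(2*(-494)*(-1/48)) = 0*(247/12) = 0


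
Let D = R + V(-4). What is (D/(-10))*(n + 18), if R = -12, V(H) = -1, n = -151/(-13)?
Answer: 77/2 ≈ 38.500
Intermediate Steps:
n = 151/13 (n = -151*(-1/13) = 151/13 ≈ 11.615)
D = -13 (D = -12 - 1 = -13)
(D/(-10))*(n + 18) = (-13/(-10))*(151/13 + 18) = -13*(-1/10)*(385/13) = (13/10)*(385/13) = 77/2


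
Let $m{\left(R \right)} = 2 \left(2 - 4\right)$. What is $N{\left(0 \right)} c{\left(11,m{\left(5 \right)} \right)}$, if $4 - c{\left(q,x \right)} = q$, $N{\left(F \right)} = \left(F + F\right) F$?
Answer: $0$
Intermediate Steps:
$m{\left(R \right)} = -4$ ($m{\left(R \right)} = 2 \left(-2\right) = -4$)
$N{\left(F \right)} = 2 F^{2}$ ($N{\left(F \right)} = 2 F F = 2 F^{2}$)
$c{\left(q,x \right)} = 4 - q$
$N{\left(0 \right)} c{\left(11,m{\left(5 \right)} \right)} = 2 \cdot 0^{2} \left(4 - 11\right) = 2 \cdot 0 \left(4 - 11\right) = 0 \left(-7\right) = 0$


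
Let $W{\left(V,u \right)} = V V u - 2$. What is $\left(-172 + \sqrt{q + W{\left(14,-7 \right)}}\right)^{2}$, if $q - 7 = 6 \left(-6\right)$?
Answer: $\left(172 - i \sqrt{1403}\right)^{2} \approx 28181.0 - 12885.0 i$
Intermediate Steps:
$W{\left(V,u \right)} = -2 + u V^{2}$ ($W{\left(V,u \right)} = V^{2} u - 2 = u V^{2} - 2 = -2 + u V^{2}$)
$q = -29$ ($q = 7 + 6 \left(-6\right) = 7 - 36 = -29$)
$\left(-172 + \sqrt{q + W{\left(14,-7 \right)}}\right)^{2} = \left(-172 + \sqrt{-29 - \left(2 + 7 \cdot 14^{2}\right)}\right)^{2} = \left(-172 + \sqrt{-29 - 1374}\right)^{2} = \left(-172 + \sqrt{-1403}\right)^{2} = \left(-172 + i \sqrt{1403}\right)^{2}$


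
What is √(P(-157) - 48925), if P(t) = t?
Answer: I*√49082 ≈ 221.54*I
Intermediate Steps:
√(P(-157) - 48925) = √(-157 - 48925) = √(-49082) = I*√49082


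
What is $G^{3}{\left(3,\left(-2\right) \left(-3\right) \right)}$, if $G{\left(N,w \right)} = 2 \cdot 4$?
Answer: $512$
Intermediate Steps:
$G{\left(N,w \right)} = 8$
$G^{3}{\left(3,\left(-2\right) \left(-3\right) \right)} = 8^{3} = 512$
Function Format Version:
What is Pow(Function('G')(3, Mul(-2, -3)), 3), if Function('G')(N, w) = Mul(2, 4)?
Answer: 512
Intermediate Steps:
Function('G')(N, w) = 8
Pow(Function('G')(3, Mul(-2, -3)), 3) = Pow(8, 3) = 512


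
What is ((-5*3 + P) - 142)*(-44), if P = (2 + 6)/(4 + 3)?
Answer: 48004/7 ≈ 6857.7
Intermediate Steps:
P = 8/7 ≈ 1.1429
((-5*3 + P) - 142)*(-44) = ((-5*3 + 8/7) - 142)*(-44) = ((-15 + 8/7) - 142)*(-44) = (-97/7 - 142)*(-44) = -1091/7*(-44) = 48004/7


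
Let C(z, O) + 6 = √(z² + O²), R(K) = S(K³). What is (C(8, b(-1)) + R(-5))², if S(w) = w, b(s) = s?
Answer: (131 - √65)² ≈ 15114.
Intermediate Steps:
R(K) = K³
C(z, O) = -6 + √(O² + z²) (C(z, O) = -6 + √(z² + O²) = -6 + √(O² + z²))
(C(8, b(-1)) + R(-5))² = ((-6 + √((-1)² + 8²)) + (-5)³)² = ((-6 + √(1 + 64)) - 125)² = ((-6 + √65) - 125)² = (-131 + √65)²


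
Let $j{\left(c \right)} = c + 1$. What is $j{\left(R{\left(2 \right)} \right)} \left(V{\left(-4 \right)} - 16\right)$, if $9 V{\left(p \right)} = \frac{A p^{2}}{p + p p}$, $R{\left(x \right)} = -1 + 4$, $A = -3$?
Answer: $- \frac{592}{9} \approx -65.778$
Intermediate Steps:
$R{\left(x \right)} = 3$
$j{\left(c \right)} = 1 + c$
$V{\left(p \right)} = - \frac{p^{2}}{3 \left(p + p^{2}\right)}$ ($V{\left(p \right)} = \frac{- 3 p^{2} \frac{1}{p + p p}}{9} = \frac{- 3 p^{2} \frac{1}{p + p^{2}}}{9} = \frac{\left(-3\right) p^{2} \frac{1}{p + p^{2}}}{9} = - \frac{p^{2}}{3 \left(p + p^{2}\right)}$)
$j{\left(R{\left(2 \right)} \right)} \left(V{\left(-4 \right)} - 16\right) = \left(1 + 3\right) \left(\left(-1\right) \left(-4\right) \frac{1}{3 + 3 \left(-4\right)} - 16\right) = 4 \left(\left(-1\right) \left(-4\right) \frac{1}{3 - 12} - 16\right) = 4 \left(\left(-1\right) \left(-4\right) \frac{1}{-9} - 16\right) = 4 \left(\left(-1\right) \left(-4\right) \left(- \frac{1}{9}\right) - 16\right) = 4 \left(- \frac{4}{9} - 16\right) = 4 \left(- \frac{148}{9}\right) = - \frac{592}{9}$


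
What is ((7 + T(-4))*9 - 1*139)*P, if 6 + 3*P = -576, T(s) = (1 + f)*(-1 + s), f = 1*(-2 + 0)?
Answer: 6014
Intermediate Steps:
f = -2 (f = 1*(-2) = -2)
T(s) = 1 - s (T(s) = (1 - 2)*(-1 + s) = -(-1 + s) = 1 - s)
P = -194 (P = -2 + (1/3)*(-576) = -2 - 192 = -194)
((7 + T(-4))*9 - 1*139)*P = ((7 + (1 - 1*(-4)))*9 - 1*139)*(-194) = ((7 + (1 + 4))*9 - 139)*(-194) = ((7 + 5)*9 - 139)*(-194) = (12*9 - 139)*(-194) = (108 - 139)*(-194) = -31*(-194) = 6014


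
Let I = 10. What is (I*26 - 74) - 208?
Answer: -22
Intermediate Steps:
(I*26 - 74) - 208 = (10*26 - 74) - 208 = (260 - 74) - 208 = 186 - 208 = -22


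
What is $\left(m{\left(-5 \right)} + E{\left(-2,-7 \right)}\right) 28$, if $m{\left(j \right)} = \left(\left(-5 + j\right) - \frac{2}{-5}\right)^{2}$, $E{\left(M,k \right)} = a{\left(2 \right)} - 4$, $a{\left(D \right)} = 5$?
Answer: $\frac{65212}{25} \approx 2608.5$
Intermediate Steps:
$E{\left(M,k \right)} = 1$ ($E{\left(M,k \right)} = 5 - 4 = 1$)
$m{\left(j \right)} = \left(- \frac{23}{5} + j\right)^{2}$ ($m{\left(j \right)} = \left(\left(-5 + j\right) - - \frac{2}{5}\right)^{2} = \left(\left(-5 + j\right) + \frac{2}{5}\right)^{2} = \left(- \frac{23}{5} + j\right)^{2}$)
$\left(m{\left(-5 \right)} + E{\left(-2,-7 \right)}\right) 28 = \left(\frac{\left(-23 + 5 \left(-5\right)\right)^{2}}{25} + 1\right) 28 = \left(\frac{\left(-23 - 25\right)^{2}}{25} + 1\right) 28 = \left(\frac{\left(-48\right)^{2}}{25} + 1\right) 28 = \left(\frac{1}{25} \cdot 2304 + 1\right) 28 = \left(\frac{2304}{25} + 1\right) 28 = \frac{2329}{25} \cdot 28 = \frac{65212}{25}$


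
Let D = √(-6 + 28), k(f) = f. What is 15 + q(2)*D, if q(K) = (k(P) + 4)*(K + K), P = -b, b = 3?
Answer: 15 + 4*√22 ≈ 33.762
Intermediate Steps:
P = -3 (P = -1*3 = -3)
D = √22 ≈ 4.6904
q(K) = 2*K (q(K) = (-3 + 4)*(K + K) = 1*(2*K) = 2*K)
15 + q(2)*D = 15 + (2*2)*√22 = 15 + 4*√22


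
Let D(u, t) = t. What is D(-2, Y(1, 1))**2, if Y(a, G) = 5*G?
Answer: 25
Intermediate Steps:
D(-2, Y(1, 1))**2 = (5*1)**2 = 5**2 = 25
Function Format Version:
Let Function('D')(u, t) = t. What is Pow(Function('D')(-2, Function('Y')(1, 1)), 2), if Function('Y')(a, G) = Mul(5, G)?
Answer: 25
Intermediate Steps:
Pow(Function('D')(-2, Function('Y')(1, 1)), 2) = Pow(Mul(5, 1), 2) = Pow(5, 2) = 25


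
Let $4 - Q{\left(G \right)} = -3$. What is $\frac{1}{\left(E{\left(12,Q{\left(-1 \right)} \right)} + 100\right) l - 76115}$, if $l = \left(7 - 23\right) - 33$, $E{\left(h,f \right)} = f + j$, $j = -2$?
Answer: $- \frac{1}{81260} \approx -1.2306 \cdot 10^{-5}$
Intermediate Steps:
$Q{\left(G \right)} = 7$ ($Q{\left(G \right)} = 4 - -3 = 4 + 3 = 7$)
$E{\left(h,f \right)} = -2 + f$ ($E{\left(h,f \right)} = f - 2 = -2 + f$)
$l = -49$ ($l = -16 - 33 = -49$)
$\frac{1}{\left(E{\left(12,Q{\left(-1 \right)} \right)} + 100\right) l - 76115} = \frac{1}{\left(\left(-2 + 7\right) + 100\right) \left(-49\right) - 76115} = \frac{1}{\left(5 + 100\right) \left(-49\right) - 76115} = \frac{1}{105 \left(-49\right) - 76115} = \frac{1}{-5145 - 76115} = \frac{1}{-81260} = - \frac{1}{81260}$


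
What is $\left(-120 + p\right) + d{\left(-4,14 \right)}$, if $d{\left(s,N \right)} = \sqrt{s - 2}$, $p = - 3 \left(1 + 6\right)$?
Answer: $-141 + i \sqrt{6} \approx -141.0 + 2.4495 i$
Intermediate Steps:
$p = -21$ ($p = \left(-3\right) 7 = -21$)
$d{\left(s,N \right)} = \sqrt{-2 + s}$
$\left(-120 + p\right) + d{\left(-4,14 \right)} = \left(-120 - 21\right) + \sqrt{-2 - 4} = -141 + \sqrt{-6} = -141 + i \sqrt{6}$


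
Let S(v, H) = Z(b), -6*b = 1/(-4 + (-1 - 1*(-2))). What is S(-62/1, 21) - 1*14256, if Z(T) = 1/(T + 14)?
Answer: -3606750/253 ≈ -14256.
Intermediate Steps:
b = 1/18 (b = -1/(6*(-4 + (-1 - 1*(-2)))) = -1/(6*(-4 + (-1 + 2))) = -1/(6*(-4 + 1)) = -⅙/(-3) = -⅙*(-⅓) = 1/18 ≈ 0.055556)
Z(T) = 1/(14 + T)
S(v, H) = 18/253 (S(v, H) = 1/(14 + 1/18) = 1/(253/18) = 18/253)
S(-62/1, 21) - 1*14256 = 18/253 - 1*14256 = 18/253 - 14256 = -3606750/253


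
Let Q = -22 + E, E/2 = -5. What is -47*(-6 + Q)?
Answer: 1786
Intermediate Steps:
E = -10 (E = 2*(-5) = -10)
Q = -32 (Q = -22 - 10 = -32)
-47*(-6 + Q) = -47*(-6 - 32) = -47*(-38) = 1786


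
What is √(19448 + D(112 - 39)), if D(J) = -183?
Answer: √19265 ≈ 138.80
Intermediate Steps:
√(19448 + D(112 - 39)) = √(19448 - 183) = √19265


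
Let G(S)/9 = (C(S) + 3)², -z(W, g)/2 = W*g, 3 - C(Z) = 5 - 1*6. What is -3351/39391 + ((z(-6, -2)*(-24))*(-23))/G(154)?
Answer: -58147751/1930159 ≈ -30.126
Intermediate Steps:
C(Z) = 4 (C(Z) = 3 - (5 - 1*6) = 3 - (5 - 6) = 3 - 1*(-1) = 3 + 1 = 4)
z(W, g) = -2*W*g
G(S) = 441 (G(S) = 9*(4 + 3)² = 9*7² = 9*49 = 441)
-3351/39391 + ((z(-6, -2)*(-24))*(-23))/G(154) = -3351/39391 + ((-2*(-6)*(-2)*(-24))*(-23))/441 = -3351*1/39391 + (-24*(-24)*(-23))*(1/441) = -3351/39391 + (576*(-23))*(1/441) = -3351/39391 - 13248*1/441 = -3351/39391 - 1472/49 = -58147751/1930159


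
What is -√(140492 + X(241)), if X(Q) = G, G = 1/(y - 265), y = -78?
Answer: -√337321285/49 ≈ -374.82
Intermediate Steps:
G = -1/343 (G = 1/(-78 - 265) = 1/(-343) = -1/343 ≈ -0.0029155)
X(Q) = -1/343
-√(140492 + X(241)) = -√(140492 - 1/343) = -√(48188755/343) = -√337321285/49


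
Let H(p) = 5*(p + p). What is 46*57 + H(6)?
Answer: 2682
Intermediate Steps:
H(p) = 10*p (H(p) = 5*(2*p) = 10*p)
46*57 + H(6) = 46*57 + 10*6 = 2622 + 60 = 2682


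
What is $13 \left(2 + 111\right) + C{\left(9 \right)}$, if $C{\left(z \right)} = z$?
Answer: $1478$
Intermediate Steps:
$13 \left(2 + 111\right) + C{\left(9 \right)} = 13 \left(2 + 111\right) + 9 = 13 \cdot 113 + 9 = 1469 + 9 = 1478$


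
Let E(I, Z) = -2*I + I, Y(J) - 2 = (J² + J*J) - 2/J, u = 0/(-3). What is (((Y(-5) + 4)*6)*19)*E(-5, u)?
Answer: 32148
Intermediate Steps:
u = 0 (u = 0*(-⅓) = 0)
Y(J) = 2 - 2/J + 2*J² (Y(J) = 2 + ((J² + J*J) - 2/J) = 2 + ((J² + J²) - 2/J) = 2 + (2*J² - 2/J) = 2 + (-2/J + 2*J²) = 2 - 2/J + 2*J²)
E(I, Z) = -I
(((Y(-5) + 4)*6)*19)*E(-5, u) = ((((2 - 2/(-5) + 2*(-5)²) + 4)*6)*19)*(-1*(-5)) = ((((2 - 2*(-⅕) + 2*25) + 4)*6)*19)*5 = ((((2 + ⅖ + 50) + 4)*6)*19)*5 = (((262/5 + 4)*6)*19)*5 = (((282/5)*6)*19)*5 = ((1692/5)*19)*5 = (32148/5)*5 = 32148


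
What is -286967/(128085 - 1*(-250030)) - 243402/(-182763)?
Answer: 13195665803/23035143915 ≈ 0.57285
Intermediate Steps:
-286967/(128085 - 1*(-250030)) - 243402/(-182763) = -286967/(128085 + 250030) - 243402*(-1/182763) = -286967/378115 + 81134/60921 = 13195665803/23035143915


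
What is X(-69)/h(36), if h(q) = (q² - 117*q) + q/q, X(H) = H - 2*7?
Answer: 83/2915 ≈ 0.028473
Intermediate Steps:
X(H) = -14 + H (X(H) = H - 14 = -14 + H)
h(q) = 1 + q² - 117*q (h(q) = (q² - 117*q) + 1 = 1 + q² - 117*q)
X(-69)/h(36) = (-14 - 69)/(1 + 36² - 117*36) = -83/(1 + 1296 - 4212) = -83/(-2915) = -83*(-1/2915) = 83/2915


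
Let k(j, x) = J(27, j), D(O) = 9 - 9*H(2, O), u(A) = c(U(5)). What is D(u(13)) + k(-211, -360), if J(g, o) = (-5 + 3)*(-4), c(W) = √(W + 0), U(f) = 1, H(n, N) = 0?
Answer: 17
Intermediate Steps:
c(W) = √W
u(A) = 1 (u(A) = √1 = 1)
J(g, o) = 8 (J(g, o) = -2*(-4) = 8)
D(O) = 9 (D(O) = 9 - 9*0 = 9 + 0 = 9)
k(j, x) = 8
D(u(13)) + k(-211, -360) = 9 + 8 = 17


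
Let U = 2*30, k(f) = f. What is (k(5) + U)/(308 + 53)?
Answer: 65/361 ≈ 0.18006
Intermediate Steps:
U = 60
(k(5) + U)/(308 + 53) = (5 + 60)/(308 + 53) = 65/361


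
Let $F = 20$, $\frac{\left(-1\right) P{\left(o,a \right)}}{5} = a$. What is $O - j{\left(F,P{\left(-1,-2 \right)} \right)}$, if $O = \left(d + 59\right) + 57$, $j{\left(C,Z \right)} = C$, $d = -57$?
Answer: $39$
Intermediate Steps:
$P{\left(o,a \right)} = - 5 a$
$O = 59$ ($O = \left(-57 + 59\right) + 57 = 2 + 57 = 59$)
$O - j{\left(F,P{\left(-1,-2 \right)} \right)} = 59 - 20 = 39$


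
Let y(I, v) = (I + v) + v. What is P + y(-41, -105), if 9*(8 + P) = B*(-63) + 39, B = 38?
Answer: -1562/3 ≈ -520.67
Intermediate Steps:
y(I, v) = I + 2*v
P = -809/3 (P = -8 + (38*(-63) + 39)/9 = -8 + (-2394 + 39)/9 = -8 + (⅑)*(-2355) = -8 - 785/3 = -809/3 ≈ -269.67)
P + y(-41, -105) = -809/3 + (-41 + 2*(-105)) = -809/3 + (-41 - 210) = -809/3 - 251 = -1562/3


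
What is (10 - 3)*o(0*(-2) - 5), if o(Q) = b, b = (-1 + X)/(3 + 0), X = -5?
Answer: -14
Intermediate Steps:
b = -2 (b = (-1 - 5)/(3 + 0) = -6/3 = -6*⅓ = -2)
o(Q) = -2
(10 - 3)*o(0*(-2) - 5) = (10 - 3)*(-2) = 7*(-2) = -14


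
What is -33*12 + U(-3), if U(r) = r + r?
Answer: -402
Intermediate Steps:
U(r) = 2*r
-33*12 + U(-3) = -33*12 + 2*(-3) = -396 - 6 = -402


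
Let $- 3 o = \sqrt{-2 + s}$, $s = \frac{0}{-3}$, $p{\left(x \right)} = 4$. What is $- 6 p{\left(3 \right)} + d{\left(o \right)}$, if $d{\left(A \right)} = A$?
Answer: $-24 - \frac{i \sqrt{2}}{3} \approx -24.0 - 0.4714 i$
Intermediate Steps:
$s = 0$ ($s = 0 \left(- \frac{1}{3}\right) = 0$)
$o = - \frac{i \sqrt{2}}{3}$ ($o = - \frac{\sqrt{-2 + 0}}{3} = - \frac{\sqrt{-2}}{3} = - \frac{i \sqrt{2}}{3} \approx - 0.4714 i$)
$- 6 p{\left(3 \right)} + d{\left(o \right)} = \left(-6\right) 4 - \frac{i \sqrt{2}}{3} = -24 - \frac{i \sqrt{2}}{3}$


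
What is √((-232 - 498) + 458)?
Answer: 4*I*√17 ≈ 16.492*I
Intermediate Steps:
√((-232 - 498) + 458) = √(-730 + 458) = √(-272) = 4*I*√17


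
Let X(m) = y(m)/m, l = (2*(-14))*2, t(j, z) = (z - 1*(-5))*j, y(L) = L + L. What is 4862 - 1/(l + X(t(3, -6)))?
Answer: 262549/54 ≈ 4862.0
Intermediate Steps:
y(L) = 2*L
t(j, z) = j*(5 + z) (t(j, z) = (z + 5)*j = (5 + z)*j = j*(5 + z))
l = -56 (l = -28*2 = -56)
X(m) = 2 (X(m) = (2*m)/m = 2)
4862 - 1/(l + X(t(3, -6))) = 4862 - 1/(-56 + 2) = 4862 - 1/(-54) = 4862 - 1*(-1/54) = 4862 + 1/54 = 262549/54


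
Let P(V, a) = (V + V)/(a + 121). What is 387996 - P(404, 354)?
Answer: 184297292/475 ≈ 3.8799e+5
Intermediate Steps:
P(V, a) = 2*V/(121 + a) (P(V, a) = (2*V)/(121 + a) = 2*V/(121 + a))
387996 - P(404, 354) = 387996 - 2*404/(121 + 354) = 387996 - 2*404/475 = 387996 - 1*808/475 = 387996 - 808/475 = 184297292/475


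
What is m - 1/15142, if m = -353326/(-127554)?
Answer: 2674967369/965711334 ≈ 2.7699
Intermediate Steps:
m = 176663/63777 (m = -353326*(-1/127554) = 176663/63777 ≈ 2.7700)
m - 1/15142 = 176663/63777 - 1/15142 = 2674967369/965711334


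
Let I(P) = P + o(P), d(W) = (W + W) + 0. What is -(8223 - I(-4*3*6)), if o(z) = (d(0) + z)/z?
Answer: -8294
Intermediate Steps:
d(W) = 2*W (d(W) = 2*W + 0 = 2*W)
o(z) = 1 (o(z) = (2*0 + z)/z = (0 + z)/z = z/z = 1)
I(P) = 1 + P (I(P) = P + 1 = 1 + P)
-(8223 - I(-4*3*6)) = -(8223 - (1 - 4*3*6)) = -(8223 - (1 - 12*6)) = -(8223 - (1 - 72)) = -(8223 - 1*(-71)) = -(8223 + 71) = -1*8294 = -8294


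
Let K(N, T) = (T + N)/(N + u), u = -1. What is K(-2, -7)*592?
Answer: 1776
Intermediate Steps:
K(N, T) = (N + T)/(-1 + N) (K(N, T) = (T + N)/(N - 1) = (N + T)/(-1 + N))
K(-2, -7)*592 = ((-2 - 7)/(-1 - 2))*592 = (-9/(-3))*592 = -1/3*(-9)*592 = 3*592 = 1776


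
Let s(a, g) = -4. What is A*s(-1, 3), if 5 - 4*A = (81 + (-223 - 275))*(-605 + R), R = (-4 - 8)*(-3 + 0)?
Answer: 237268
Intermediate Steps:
R = 36 (R = -12*(-3) = 36)
A = -59317 (A = 5/4 - (81 + (-223 - 275))*(-605 + 36)/4 = 5/4 - (81 - 498)*(-569)/4 = 5/4 - (-417)*(-569)/4 = 5/4 - 1/4*237273 = 5/4 - 237273/4 = -59317)
A*s(-1, 3) = -59317*(-4) = 237268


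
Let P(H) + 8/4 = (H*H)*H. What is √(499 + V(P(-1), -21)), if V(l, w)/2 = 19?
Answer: √537 ≈ 23.173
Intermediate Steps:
P(H) = -2 + H³ (P(H) = -2 + (H*H)*H = -2 + H²*H = -2 + H³)
V(l, w) = 38 (V(l, w) = 2*19 = 38)
√(499 + V(P(-1), -21)) = √(499 + 38) = √537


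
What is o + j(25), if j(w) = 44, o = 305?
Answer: 349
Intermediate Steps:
o + j(25) = 305 + 44 = 349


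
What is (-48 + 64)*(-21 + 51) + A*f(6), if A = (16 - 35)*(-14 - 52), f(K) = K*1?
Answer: 8004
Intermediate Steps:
f(K) = K
A = 1254 (A = -19*(-66) = 1254)
(-48 + 64)*(-21 + 51) + A*f(6) = (-48 + 64)*(-21 + 51) + 1254*6 = 16*30 + 7524 = 480 + 7524 = 8004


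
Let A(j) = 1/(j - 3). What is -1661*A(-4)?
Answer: 1661/7 ≈ 237.29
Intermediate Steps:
A(j) = 1/(-3 + j)
-1661*A(-4) = -1661/(-3 - 4) = -1661/(-7) = -1661*(-⅐) = 1661/7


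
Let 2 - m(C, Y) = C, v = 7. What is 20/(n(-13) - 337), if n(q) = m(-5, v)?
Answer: -2/33 ≈ -0.060606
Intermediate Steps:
m(C, Y) = 2 - C
n(q) = 7 (n(q) = 2 - 1*(-5) = 2 + 5 = 7)
20/(n(-13) - 337) = 20/(7 - 337) = 20/(-330) = 20*(-1/330) = -2/33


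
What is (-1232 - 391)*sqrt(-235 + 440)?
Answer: -1623*sqrt(205) ≈ -23238.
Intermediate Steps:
(-1232 - 391)*sqrt(-235 + 440) = -1623*sqrt(205)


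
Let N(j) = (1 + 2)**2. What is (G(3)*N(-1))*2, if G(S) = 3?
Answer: 54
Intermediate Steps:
N(j) = 9 (N(j) = 3**2 = 9)
(G(3)*N(-1))*2 = (3*9)*2 = 27*2 = 54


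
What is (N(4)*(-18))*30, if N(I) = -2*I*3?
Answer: 12960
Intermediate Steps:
N(I) = -6*I
(N(4)*(-18))*30 = (-6*4*(-18))*30 = -24*(-18)*30 = 432*30 = 12960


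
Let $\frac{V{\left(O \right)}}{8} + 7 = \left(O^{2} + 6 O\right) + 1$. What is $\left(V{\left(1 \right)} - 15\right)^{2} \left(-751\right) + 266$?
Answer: $-36533$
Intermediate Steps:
$V{\left(O \right)} = -48 + 8 O^{2} + 48 O$ ($V{\left(O \right)} = -56 + 8 \left(\left(O^{2} + 6 O\right) + 1\right) = -56 + 8 \left(1 + O^{2} + 6 O\right) = -56 + \left(8 + 8 O^{2} + 48 O\right) = -48 + 8 O^{2} + 48 O$)
$\left(V{\left(1 \right)} - 15\right)^{2} \left(-751\right) + 266 = \left(\left(-48 + 8 \cdot 1^{2} + 48 \cdot 1\right) - 15\right)^{2} \left(-751\right) + 266 = \left(\left(-48 + 8 \cdot 1 + 48\right) - 15\right)^{2} \left(-751\right) + 266 = \left(\left(-48 + 8 + 48\right) - 15\right)^{2} \left(-751\right) + 266 = \left(8 - 15\right)^{2} \left(-751\right) + 266 = \left(-7\right)^{2} \left(-751\right) + 266 = 49 \left(-751\right) + 266 = -36799 + 266 = -36533$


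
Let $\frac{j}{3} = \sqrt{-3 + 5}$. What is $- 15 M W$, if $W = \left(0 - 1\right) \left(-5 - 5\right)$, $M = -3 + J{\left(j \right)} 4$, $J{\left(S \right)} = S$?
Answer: $450 - 1800 \sqrt{2} \approx -2095.6$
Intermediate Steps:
$j = 3 \sqrt{2}$ ($j = 3 \sqrt{-3 + 5} = 3 \sqrt{2} \approx 4.2426$)
$M = -3 + 12 \sqrt{2}$ ($M = -3 + 3 \sqrt{2} \cdot 4 = -3 + 12 \sqrt{2} \approx 13.971$)
$W = 10$ ($W = \left(-1\right) \left(-10\right) = 10$)
$- 15 M W = - 15 \left(-3 + 12 \sqrt{2}\right) 10 = \left(45 - 180 \sqrt{2}\right) 10 = 450 - 1800 \sqrt{2}$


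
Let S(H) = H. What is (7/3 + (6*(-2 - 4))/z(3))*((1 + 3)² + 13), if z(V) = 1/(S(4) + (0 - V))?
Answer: -2929/3 ≈ -976.33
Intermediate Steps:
z(V) = 1/(4 - V) (z(V) = 1/(4 + (0 - V)) = 1/(4 - V))
(7/3 + (6*(-2 - 4))/z(3))*((1 + 3)² + 13) = (7/3 + (6*(-2 - 4))/((-1/(-4 + 3))))*((1 + 3)² + 13) = (7*(⅓) + (6*(-6))/((-1/(-1))))*(4² + 13) = (7/3 - 36/((-1*(-1))))*(16 + 13) = (7/3 - 36/1)*29 = (7/3 - 36*1)*29 = (7/3 - 36)*29 = -101/3*29 = -2929/3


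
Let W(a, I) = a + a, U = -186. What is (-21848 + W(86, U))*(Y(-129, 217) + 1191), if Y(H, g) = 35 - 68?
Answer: -25100808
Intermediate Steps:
W(a, I) = 2*a
Y(H, g) = -33
(-21848 + W(86, U))*(Y(-129, 217) + 1191) = (-21848 + 2*86)*(-33 + 1191) = (-21848 + 172)*1158 = -21676*1158 = -25100808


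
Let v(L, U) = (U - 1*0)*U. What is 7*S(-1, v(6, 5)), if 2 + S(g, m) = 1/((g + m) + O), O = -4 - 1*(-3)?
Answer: -315/23 ≈ -13.696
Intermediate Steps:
O = -1 (O = -4 + 3 = -1)
v(L, U) = U² (v(L, U) = (U + 0)*U = U*U = U²)
S(g, m) = -2 + 1/(-1 + g + m) (S(g, m) = -2 + 1/((g + m) - 1) = -2 + 1/(-1 + g + m))
7*S(-1, v(6, 5)) = 7*((3 - 2*(-1) - 2*5²)/(-1 - 1 + 5²)) = 7*((3 + 2 - 2*25)/(-1 - 1 + 25)) = 7*((3 + 2 - 50)/23) = 7*((1/23)*(-45)) = 7*(-45/23) = -315/23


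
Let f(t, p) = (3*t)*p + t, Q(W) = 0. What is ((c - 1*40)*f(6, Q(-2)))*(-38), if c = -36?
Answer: 17328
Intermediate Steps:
f(t, p) = t + 3*p*t (f(t, p) = 3*p*t + t = t + 3*p*t)
((c - 1*40)*f(6, Q(-2)))*(-38) = ((-36 - 1*40)*(6*(1 + 3*0)))*(-38) = ((-36 - 40)*(6*(1 + 0)))*(-38) = -456*(-38) = 17328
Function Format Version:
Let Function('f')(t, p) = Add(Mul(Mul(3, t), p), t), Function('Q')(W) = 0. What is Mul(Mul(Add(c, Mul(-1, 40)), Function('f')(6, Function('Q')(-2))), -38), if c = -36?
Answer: 17328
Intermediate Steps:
Function('f')(t, p) = Add(t, Mul(3, p, t)) (Function('f')(t, p) = Add(Mul(3, p, t), t) = Add(t, Mul(3, p, t)))
Mul(Mul(Add(c, Mul(-1, 40)), Function('f')(6, Function('Q')(-2))), -38) = Mul(Mul(Add(-36, Mul(-1, 40)), Mul(6, Add(1, Mul(3, 0)))), -38) = Mul(Mul(Add(-36, -40), Mul(6, Add(1, 0))), -38) = Mul(Mul(-76, Mul(6, 1)), -38) = Mul(Mul(-76, 6), -38) = Mul(-456, -38) = 17328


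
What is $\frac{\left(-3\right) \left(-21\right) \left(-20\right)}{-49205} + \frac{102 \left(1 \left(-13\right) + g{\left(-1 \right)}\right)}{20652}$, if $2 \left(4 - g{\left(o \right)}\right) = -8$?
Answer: $\frac{30899}{33872722} \approx 0.00091221$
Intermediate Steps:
$g{\left(o \right)} = 8$ ($g{\left(o \right)} = 4 - -4 = 4 + 4 = 8$)
$\frac{\left(-3\right) \left(-21\right) \left(-20\right)}{-49205} + \frac{102 \left(1 \left(-13\right) + g{\left(-1 \right)}\right)}{20652} = \frac{\left(-3\right) \left(-21\right) \left(-20\right)}{-49205} + \frac{102 \left(1 \left(-13\right) + 8\right)}{20652} = 63 \left(-20\right) \left(- \frac{1}{49205}\right) + 102 \left(-13 + 8\right) \frac{1}{20652} = \left(-1260\right) \left(- \frac{1}{49205}\right) + 102 \left(-5\right) \frac{1}{20652} = \frac{252}{9841} - \frac{85}{3442} = \frac{30899}{33872722}$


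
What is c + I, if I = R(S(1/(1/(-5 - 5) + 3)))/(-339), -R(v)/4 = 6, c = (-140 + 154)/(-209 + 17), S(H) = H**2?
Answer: -23/10848 ≈ -0.0021202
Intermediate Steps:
c = -7/96 (c = 14/(-192) = 14*(-1/192) = -7/96 ≈ -0.072917)
R(v) = -24 (R(v) = -4*6 = -24)
I = 8/113 (I = -24/(-339) = -24*(-1/339) = 8/113 ≈ 0.070796)
c + I = -7/96 + 8/113 = -23/10848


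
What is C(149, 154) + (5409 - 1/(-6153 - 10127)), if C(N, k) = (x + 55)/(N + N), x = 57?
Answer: 13121631309/2425720 ≈ 5409.4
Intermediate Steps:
C(N, k) = 56/N (C(N, k) = (57 + 55)/(N + N) = 112/((2*N)) = 112*(1/(2*N)) = 56/N)
C(149, 154) + (5409 - 1/(-6153 - 10127)) = 56/149 + (5409 - 1/(-6153 - 10127)) = 56*(1/149) + (5409 - 1/(-16280)) = 56/149 + (5409 - 1*(-1/16280)) = 56/149 + (5409 + 1/16280) = 56/149 + 88058521/16280 = 13121631309/2425720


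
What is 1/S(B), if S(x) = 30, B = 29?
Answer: 1/30 ≈ 0.033333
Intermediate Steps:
1/S(B) = 1/30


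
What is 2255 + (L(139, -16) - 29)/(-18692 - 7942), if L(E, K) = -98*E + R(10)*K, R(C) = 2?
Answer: 20024451/8878 ≈ 2255.5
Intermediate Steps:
L(E, K) = -98*E + 2*K
2255 + (L(139, -16) - 29)/(-18692 - 7942) = 2255 + ((-98*139 + 2*(-16)) - 29)/(-18692 - 7942) = 2255 + ((-13622 - 32) - 29)/(-26634) = 2255 + (-13654 - 29)*(-1/26634) = 2255 - 13683*(-1/26634) = 2255 + 4561/8878 = 20024451/8878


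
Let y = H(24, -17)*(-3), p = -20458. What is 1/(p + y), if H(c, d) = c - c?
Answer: -1/20458 ≈ -4.8881e-5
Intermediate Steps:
H(c, d) = 0
y = 0 (y = 0*(-3) = 0)
1/(p + y) = 1/(-20458 + 0) = 1/(-20458) = -1/20458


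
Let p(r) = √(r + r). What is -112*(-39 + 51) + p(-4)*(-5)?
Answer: -1344 - 10*I*√2 ≈ -1344.0 - 14.142*I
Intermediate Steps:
p(r) = √2*√r (p(r) = √(2*r) = √2*√r)
-112*(-39 + 51) + p(-4)*(-5) = -112*(-39 + 51) + (√2*√(-4))*(-5) = -112*12 + (√2*(2*I))*(-5) = -1344 + (2*I*√2)*(-5) = -1344 - 10*I*√2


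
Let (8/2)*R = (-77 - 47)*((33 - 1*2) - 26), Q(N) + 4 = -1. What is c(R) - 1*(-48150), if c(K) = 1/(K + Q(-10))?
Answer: 7703999/160 ≈ 48150.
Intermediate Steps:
Q(N) = -5 (Q(N) = -4 - 1 = -5)
R = -155 (R = ((-77 - 47)*((33 - 1*2) - 26))/4 = (-124*((33 - 2) - 26))/4 = (-124*(31 - 26))/4 = (-124*5)/4 = (¼)*(-620) = -155)
c(K) = 1/(-5 + K) (c(K) = 1/(K - 5) = 1/(-5 + K))
c(R) - 1*(-48150) = 1/(-5 - 155) - 1*(-48150) = 1/(-160) + 48150 = -1/160 + 48150 = 7703999/160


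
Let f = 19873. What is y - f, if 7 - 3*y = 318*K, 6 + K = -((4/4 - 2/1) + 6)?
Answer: -56114/3 ≈ -18705.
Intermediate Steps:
K = -11 (K = -6 - ((4/4 - 2/1) + 6) = -6 - ((4*(¼) - 2*1) + 6) = -6 - ((1 - 2) + 6) = -6 - (-1 + 6) = -6 - 1*5 = -6 - 5 = -11)
y = 3505/3 (y = 7/3 - 106*(-11) = 7/3 - ⅓*(-3498) = 7/3 + 1166 = 3505/3 ≈ 1168.3)
y - f = 3505/3 - 1*19873 = 3505/3 - 19873 = -56114/3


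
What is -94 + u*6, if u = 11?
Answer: -28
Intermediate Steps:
-94 + u*6 = -94 + 11*6 = -94 + 66 = -28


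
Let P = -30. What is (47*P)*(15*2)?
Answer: -42300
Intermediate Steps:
(47*P)*(15*2) = (47*(-30))*(15*2) = -1410*30 = -42300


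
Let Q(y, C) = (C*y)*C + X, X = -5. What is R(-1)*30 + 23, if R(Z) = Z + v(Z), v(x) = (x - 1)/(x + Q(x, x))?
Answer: 11/7 ≈ 1.5714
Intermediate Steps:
Q(y, C) = -5 + y*C² (Q(y, C) = (C*y)*C - 5 = y*C² - 5 = -5 + y*C²)
v(x) = (-1 + x)/(-5 + x + x³) (v(x) = (x - 1)/(x + (-5 + x*x²)) = (-1 + x)/(x + (-5 + x³)) = (-1 + x)/(-5 + x + x³))
R(Z) = Z + (-1 + Z)/(-5 + Z + Z³)
R(-1)*30 + 23 = ((-1 - 1 - (-5 - 1 + (-1)³))/(-5 - 1 + (-1)³))*30 + 23 = ((-1 - 1 - (-5 - 1 - 1))/(-5 - 1 - 1))*30 + 23 = ((-1 - 1 - 1*(-7))/(-7))*30 + 23 = -(-1 - 1 + 7)/7*30 + 23 = -⅐*5*30 + 23 = -5/7*30 + 23 = -150/7 + 23 = 11/7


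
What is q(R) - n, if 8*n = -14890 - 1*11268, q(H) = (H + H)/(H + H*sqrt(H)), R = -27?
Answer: 91555/28 - 3*I*sqrt(3)/14 ≈ 3269.8 - 0.37115*I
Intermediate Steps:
q(H) = 2*H/(H + H**(3/2)) (q(H) = (2*H)/(H + H**(3/2)) = 2*H/(H + H**(3/2)))
n = -13079/4 (n = (-14890 - 1*11268)/8 = (-14890 - 11268)/8 = (1/8)*(-26158) = -13079/4 ≈ -3269.8)
q(R) - n = 2*(-27)/(-27 + (-27)**(3/2)) - 1*(-13079/4) = 2*(-27)/(-27 - 81*I*sqrt(3)) + 13079/4 = -54/(-27 - 81*I*sqrt(3)) + 13079/4 = 13079/4 - 54/(-27 - 81*I*sqrt(3))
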